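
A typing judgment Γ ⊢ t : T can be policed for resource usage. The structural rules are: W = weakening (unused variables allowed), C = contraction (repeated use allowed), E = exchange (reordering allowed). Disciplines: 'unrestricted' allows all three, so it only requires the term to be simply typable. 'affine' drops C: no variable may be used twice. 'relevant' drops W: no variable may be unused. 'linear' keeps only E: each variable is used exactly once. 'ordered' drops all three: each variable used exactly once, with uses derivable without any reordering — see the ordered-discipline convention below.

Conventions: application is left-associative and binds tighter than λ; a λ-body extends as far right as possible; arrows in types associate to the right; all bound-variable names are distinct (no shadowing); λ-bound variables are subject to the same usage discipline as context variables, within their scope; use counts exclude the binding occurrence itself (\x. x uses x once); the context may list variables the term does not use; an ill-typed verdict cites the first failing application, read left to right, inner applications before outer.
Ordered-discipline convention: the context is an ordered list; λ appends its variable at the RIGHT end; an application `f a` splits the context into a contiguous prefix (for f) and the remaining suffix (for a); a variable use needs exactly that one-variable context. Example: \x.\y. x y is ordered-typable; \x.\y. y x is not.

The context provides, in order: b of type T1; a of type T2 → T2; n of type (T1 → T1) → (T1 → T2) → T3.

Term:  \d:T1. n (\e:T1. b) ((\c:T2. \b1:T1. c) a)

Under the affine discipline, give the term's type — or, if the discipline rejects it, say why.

not well-typed under affine — a type mismatch blocks all five
variable uses: b: 1×; a: 1×; n: 1×; d (bound): 0×; e (bound): 0×; c (bound): 1×; b1 (bound): 0×
uses in reading order: n, b, c, a
typing: ill-typed: a function awaiting T2 gets T2 → T2
summary: ordered ✗, linear ✗, affine ✗, relevant ✗, unrestricted ✗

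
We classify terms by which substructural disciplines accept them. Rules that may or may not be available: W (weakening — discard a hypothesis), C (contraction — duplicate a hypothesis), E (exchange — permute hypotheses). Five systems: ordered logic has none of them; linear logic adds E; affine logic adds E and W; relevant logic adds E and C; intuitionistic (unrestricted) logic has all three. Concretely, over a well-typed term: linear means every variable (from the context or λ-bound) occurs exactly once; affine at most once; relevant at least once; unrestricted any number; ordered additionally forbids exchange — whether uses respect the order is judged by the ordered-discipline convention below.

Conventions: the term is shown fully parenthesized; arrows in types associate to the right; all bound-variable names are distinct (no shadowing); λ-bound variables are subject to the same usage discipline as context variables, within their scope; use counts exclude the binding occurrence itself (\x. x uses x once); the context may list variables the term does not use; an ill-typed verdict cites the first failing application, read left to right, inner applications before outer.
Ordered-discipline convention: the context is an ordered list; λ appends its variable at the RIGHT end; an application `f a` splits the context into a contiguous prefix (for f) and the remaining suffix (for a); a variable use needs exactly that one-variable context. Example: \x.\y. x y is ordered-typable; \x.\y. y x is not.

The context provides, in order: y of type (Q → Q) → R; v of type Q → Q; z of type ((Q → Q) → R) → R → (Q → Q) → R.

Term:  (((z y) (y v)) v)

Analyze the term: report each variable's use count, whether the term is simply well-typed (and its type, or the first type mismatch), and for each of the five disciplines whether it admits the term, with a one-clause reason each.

counts: y: 2, v: 2, z: 1
order of uses: z, y, y, v, v
typing: well-typed at R
ordered ✗ (uses contraction: y ×2, v ×2)
linear ✗ (uses contraction: y ×2, v ×2)
affine ✗ (uses contraction: y ×2, v ×2)
relevant ✓ (y, v, z: all used, weakening unneeded)
unrestricted ✓ (type-checks (R) and nothing is barred)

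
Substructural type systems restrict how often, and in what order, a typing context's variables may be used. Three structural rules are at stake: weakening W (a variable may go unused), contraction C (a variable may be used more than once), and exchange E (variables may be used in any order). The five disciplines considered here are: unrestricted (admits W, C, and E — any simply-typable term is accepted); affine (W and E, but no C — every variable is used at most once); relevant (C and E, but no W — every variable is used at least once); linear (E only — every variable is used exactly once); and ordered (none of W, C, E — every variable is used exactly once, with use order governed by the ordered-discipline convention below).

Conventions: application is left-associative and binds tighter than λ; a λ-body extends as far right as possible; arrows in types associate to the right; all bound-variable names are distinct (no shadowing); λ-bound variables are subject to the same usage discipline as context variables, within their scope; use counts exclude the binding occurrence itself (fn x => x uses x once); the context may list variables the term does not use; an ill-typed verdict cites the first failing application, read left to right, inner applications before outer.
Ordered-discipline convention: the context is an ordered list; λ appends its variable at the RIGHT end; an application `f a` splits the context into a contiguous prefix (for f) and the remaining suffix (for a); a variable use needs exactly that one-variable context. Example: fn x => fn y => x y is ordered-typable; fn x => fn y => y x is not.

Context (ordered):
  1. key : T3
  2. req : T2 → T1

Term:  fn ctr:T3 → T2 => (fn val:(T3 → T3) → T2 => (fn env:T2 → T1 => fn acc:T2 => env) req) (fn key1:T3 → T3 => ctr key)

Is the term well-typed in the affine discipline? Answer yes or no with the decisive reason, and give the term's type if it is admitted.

yes — at most one use each (key, req, ctr, val, env, acc, key1); term : (T3 → T2) → T2 → T2 → T1
usage: key: 1; req: 1; ctr (λ-bound): 1; val (λ-bound): 0; env (λ-bound): 1; acc (λ-bound): 0; key1 (λ-bound): 0
uses in reading order: env, req, ctr, key
typing: well-typed at (T3 → T2) → T2 → T2 → T1
per-discipline verdicts: ordered ✗; linear ✗; affine ✓; relevant ✗; unrestricted ✓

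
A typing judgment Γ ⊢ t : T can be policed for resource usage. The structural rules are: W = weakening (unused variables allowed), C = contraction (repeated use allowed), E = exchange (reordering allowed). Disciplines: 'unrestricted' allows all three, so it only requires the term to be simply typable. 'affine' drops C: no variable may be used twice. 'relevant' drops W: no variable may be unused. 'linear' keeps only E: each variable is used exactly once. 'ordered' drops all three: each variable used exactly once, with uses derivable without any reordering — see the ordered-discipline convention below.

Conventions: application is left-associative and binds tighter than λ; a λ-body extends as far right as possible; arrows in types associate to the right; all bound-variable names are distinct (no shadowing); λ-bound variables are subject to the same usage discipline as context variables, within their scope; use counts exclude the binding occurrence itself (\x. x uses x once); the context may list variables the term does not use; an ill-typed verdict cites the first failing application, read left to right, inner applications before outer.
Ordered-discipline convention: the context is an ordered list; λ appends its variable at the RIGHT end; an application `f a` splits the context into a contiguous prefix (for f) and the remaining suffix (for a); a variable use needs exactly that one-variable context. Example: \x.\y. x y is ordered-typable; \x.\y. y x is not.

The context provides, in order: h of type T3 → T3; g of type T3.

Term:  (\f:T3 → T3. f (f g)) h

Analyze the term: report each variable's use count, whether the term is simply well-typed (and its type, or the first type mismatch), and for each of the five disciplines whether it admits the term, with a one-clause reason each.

use counts: h: 1; g: 1; f (bound): 2
order of uses: f, f, g, h
typing: well-typed — term : T3
ordered ✗ (repeated use of f ×2)
linear ✗ (repeated use of f ×2)
affine ✗ (repeated use of f ×2)
relevant ✓ (none of h, g, f goes unused)
unrestricted ✓ (well-typed at T3; no restrictions here)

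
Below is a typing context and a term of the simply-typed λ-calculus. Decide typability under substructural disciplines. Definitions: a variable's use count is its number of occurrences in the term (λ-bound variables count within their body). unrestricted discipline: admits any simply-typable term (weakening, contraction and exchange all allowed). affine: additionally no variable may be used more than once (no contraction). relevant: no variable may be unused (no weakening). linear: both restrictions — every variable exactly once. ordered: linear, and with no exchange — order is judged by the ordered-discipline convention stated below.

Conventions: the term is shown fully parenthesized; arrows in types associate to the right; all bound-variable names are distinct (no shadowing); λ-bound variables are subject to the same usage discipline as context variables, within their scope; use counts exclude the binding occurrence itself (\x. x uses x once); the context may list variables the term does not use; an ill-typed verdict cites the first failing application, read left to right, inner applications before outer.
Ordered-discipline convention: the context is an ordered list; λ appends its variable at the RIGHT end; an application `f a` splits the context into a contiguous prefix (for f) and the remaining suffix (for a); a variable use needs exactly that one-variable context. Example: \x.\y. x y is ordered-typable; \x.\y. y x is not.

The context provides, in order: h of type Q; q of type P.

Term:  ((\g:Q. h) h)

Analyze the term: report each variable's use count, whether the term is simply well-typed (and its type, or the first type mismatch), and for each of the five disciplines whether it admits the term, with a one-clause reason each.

usage: h: 2; q: 0; g (bound): 0
uses in reading order: h, h
typing: well-typed at Q
ordered: ✗ — needs contraction — h ×2; q, g left unused
linear: ✗ — needs contraction — h ×2; q, g left unused
affine: ✗ — needs contraction — h ×2
relevant: ✗ — q, g left unused
unrestricted: ✓ — typability at Q is all that's needed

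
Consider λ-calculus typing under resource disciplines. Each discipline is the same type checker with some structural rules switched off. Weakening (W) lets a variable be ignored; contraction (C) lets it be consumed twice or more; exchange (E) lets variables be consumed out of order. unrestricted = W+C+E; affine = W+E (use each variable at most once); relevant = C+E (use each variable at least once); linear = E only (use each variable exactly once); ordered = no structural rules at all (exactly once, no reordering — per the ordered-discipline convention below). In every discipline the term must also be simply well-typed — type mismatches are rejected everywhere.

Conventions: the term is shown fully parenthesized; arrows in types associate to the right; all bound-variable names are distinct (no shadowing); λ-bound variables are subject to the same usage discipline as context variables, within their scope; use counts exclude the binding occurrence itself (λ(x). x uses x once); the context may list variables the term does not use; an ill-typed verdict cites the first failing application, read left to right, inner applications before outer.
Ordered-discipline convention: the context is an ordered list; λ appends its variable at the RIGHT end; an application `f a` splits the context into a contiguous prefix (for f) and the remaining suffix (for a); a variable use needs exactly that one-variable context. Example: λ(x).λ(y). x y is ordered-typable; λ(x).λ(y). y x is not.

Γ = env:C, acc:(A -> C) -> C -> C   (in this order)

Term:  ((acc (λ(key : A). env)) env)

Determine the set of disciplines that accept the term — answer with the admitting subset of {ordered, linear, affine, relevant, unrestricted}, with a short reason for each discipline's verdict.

admitted in: unrestricted
variable uses: env=2, acc=1, key (λ-bound)=0
order of uses: acc, env, env
typing: the term checks, with type C
ordered: ✗ — repeated use of env ×2; key left unused
linear: ✗ — repeated use of env ×2; key left unused
affine: ✗ — repeated use of env ×2
relevant: ✗ — key left unused
unrestricted: ✓ — typability at C is all that's needed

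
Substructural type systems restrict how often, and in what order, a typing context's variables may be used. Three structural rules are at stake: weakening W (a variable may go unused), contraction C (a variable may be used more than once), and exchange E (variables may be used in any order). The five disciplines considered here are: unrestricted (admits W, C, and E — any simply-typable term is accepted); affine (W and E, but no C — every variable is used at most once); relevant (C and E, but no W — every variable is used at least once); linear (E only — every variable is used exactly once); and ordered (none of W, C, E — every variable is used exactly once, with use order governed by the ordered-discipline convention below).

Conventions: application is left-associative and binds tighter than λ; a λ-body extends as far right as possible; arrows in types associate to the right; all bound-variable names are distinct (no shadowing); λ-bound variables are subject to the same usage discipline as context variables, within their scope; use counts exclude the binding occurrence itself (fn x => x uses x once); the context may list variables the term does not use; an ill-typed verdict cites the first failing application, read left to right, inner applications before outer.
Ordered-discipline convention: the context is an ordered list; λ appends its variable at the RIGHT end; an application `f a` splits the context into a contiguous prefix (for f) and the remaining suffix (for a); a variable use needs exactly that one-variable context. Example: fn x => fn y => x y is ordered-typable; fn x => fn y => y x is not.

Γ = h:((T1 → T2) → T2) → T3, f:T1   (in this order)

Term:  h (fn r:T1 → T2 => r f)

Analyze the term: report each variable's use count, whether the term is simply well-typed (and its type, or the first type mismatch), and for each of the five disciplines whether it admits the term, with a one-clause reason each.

usage: h ×1; f ×1; r (λ-bound) ×1
left-to-right use order: h, r, f
typing: ✓ — T3
ordered: ✗, use order h, r, f needs exchange
linear: ✓, each of h, f, r used exactly once
affine: ✓, h, f, r: no repeats, contraction unneeded
relevant: ✓, none of h, f, r goes unused
unrestricted: ✓, typability at T3 is all that's needed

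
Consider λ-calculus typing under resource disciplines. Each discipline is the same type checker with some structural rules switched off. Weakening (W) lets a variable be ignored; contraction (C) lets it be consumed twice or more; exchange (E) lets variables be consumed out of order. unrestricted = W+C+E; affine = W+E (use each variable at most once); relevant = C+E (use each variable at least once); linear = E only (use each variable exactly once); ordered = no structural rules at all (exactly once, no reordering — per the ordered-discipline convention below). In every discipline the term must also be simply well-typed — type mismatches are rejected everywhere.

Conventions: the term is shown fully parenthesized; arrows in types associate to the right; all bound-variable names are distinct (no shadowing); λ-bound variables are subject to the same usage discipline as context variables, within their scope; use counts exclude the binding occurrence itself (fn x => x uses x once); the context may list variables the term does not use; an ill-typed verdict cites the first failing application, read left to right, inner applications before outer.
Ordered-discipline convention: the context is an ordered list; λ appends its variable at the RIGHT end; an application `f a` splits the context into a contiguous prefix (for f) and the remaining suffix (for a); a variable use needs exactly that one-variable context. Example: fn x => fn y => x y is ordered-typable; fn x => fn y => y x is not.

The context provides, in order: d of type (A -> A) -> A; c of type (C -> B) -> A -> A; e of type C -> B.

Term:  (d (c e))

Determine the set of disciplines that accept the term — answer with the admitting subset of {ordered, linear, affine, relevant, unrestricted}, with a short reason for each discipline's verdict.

admitted by: ordered, linear, affine, relevant, unrestricted
usage: d: 1×, c: 1×, e: 1×
left-to-right use order: d, c, e
typing: well-typed at A
ordered: ✓, d, c, e once each; derivable with no W/C/E
linear: ✓, d, c, e: one use apiece
affine: ✓, at most one use each (d, c, e)
relevant: ✓, every one of d, c, e appears
unrestricted: ✓, type-checks (A) and nothing is barred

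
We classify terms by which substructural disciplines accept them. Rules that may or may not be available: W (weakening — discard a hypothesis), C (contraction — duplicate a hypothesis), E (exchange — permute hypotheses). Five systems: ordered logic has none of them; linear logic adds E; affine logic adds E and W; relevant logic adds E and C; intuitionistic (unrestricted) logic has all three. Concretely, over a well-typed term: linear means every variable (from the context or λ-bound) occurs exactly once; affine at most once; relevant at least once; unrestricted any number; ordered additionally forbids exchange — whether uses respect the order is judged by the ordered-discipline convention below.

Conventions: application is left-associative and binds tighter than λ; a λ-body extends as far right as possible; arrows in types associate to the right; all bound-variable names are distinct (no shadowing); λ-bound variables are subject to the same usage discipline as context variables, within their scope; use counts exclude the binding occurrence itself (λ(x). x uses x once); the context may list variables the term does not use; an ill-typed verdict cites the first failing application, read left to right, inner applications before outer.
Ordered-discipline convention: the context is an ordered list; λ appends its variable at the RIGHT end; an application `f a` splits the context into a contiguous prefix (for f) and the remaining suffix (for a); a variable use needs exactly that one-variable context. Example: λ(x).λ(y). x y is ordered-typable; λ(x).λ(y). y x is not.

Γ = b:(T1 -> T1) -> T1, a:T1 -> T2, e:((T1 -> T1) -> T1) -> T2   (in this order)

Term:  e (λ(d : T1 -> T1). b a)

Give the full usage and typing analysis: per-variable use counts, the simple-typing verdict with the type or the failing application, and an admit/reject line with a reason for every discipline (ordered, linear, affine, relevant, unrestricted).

use counts: b: 1; a: 1; e: 1; d (bound): 0
left-to-right use order: e, b, a
typing: ill-typed: an argument T1 -> T2 mismatches the expected T1 -> T1
ordered ✗ (fails simple typing)
linear ✗ (a type mismatch blocks all five)
affine ✗ (the type mismatch rejects it)
relevant ✗ (not simply typable)
unrestricted ✗ (fails simple typing)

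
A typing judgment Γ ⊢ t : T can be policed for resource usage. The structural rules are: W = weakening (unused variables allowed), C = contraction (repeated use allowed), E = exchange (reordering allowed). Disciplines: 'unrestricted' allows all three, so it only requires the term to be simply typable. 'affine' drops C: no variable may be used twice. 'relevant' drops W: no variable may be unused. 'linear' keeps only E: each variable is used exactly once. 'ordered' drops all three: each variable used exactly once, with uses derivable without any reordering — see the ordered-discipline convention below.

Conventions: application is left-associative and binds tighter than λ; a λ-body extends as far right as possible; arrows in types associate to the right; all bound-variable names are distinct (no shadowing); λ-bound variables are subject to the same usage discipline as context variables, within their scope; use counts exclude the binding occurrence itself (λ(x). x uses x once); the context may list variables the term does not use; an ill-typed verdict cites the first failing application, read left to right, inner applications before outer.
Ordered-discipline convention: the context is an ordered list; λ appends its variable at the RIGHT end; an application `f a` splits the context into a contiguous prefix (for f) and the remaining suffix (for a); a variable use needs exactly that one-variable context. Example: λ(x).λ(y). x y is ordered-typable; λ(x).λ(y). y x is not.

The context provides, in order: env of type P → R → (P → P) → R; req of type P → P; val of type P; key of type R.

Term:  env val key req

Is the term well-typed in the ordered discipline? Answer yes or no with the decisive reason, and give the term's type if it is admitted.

no — needs exchange: uses follow env, val, key, req
counts: env ×1; req ×1; val ×1; key ×1
uses in reading order: env, val, key, req
typing: the term checks, with type R
across the five disciplines: ordered ✗; linear ✓; affine ✓; relevant ✓; unrestricted ✓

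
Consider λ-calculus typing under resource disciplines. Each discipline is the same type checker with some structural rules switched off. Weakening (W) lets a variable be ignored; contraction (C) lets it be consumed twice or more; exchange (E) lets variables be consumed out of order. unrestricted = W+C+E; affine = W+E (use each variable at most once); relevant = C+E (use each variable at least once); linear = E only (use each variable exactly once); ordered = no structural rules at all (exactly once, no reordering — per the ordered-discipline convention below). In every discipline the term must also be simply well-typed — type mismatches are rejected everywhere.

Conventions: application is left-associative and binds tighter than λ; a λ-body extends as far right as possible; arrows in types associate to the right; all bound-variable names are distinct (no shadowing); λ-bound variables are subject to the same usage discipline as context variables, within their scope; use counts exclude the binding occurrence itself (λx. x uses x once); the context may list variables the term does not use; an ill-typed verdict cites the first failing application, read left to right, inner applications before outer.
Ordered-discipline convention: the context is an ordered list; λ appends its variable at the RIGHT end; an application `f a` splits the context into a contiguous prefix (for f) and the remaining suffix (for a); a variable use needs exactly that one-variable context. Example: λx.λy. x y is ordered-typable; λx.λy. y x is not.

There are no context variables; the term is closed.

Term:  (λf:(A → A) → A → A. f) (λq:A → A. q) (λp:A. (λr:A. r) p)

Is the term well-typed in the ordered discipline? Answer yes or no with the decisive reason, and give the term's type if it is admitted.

yes — f, q, p, r: once each, no exchange needed; term : A → A
variable uses: f (bound): 1×, q (bound): 1×, p (bound): 1×, r (bound): 1×
uses in reading order: f, q, r, p
typing: ✓ — A → A
across the five disciplines: ordered ✓, linear ✓, affine ✓, relevant ✓, unrestricted ✓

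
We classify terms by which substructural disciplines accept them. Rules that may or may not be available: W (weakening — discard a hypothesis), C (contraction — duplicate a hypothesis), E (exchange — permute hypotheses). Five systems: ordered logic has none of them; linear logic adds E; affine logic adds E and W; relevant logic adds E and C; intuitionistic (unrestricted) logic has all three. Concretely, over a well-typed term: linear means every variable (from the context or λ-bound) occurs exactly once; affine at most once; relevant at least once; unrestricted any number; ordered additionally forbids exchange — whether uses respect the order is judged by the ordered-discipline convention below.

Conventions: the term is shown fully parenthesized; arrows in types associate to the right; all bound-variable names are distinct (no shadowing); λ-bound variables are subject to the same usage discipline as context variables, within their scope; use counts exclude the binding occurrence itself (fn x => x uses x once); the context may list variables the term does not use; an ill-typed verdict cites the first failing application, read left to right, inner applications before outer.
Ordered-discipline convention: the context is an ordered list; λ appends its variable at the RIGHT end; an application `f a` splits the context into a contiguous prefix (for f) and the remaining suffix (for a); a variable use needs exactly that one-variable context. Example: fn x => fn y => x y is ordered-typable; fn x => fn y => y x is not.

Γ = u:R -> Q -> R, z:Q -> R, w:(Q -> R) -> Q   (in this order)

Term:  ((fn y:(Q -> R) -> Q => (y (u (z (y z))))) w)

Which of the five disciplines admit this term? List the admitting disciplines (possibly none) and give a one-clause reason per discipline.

admitted by: relevant, unrestricted
usage: u=1, z=2, w=1, y (λ-bound)=2
use order (left to right): y, u, z, y, z, w
typing: well-typed at Q
ordered: ✗, repeated use of z ×2, y ×2
linear: ✗, repeated use of z ×2, y ×2
affine: ✗, repeated use of z ×2, y ×2
relevant: ✓, every one of u, z, w, y appears
unrestricted: ✓, well-typed at Q; no restrictions here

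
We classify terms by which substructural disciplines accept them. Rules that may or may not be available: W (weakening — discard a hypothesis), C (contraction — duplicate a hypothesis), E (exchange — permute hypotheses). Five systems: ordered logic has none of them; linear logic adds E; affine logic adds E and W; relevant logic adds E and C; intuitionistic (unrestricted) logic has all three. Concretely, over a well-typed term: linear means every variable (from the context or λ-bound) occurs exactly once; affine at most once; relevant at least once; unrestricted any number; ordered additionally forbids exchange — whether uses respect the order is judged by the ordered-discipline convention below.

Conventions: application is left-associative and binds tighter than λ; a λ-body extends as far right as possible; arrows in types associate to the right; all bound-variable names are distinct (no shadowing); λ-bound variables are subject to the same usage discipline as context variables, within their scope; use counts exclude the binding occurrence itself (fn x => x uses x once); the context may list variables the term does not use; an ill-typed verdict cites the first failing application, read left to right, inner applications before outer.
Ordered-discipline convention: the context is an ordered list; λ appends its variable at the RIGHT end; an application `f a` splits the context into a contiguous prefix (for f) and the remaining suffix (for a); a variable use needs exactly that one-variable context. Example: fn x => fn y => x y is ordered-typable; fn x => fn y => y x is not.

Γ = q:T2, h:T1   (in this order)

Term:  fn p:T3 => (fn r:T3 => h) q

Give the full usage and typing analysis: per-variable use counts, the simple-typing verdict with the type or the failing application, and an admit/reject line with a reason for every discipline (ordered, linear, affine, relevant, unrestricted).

usage: q ×1; h ×1; p (bound) ×0; r (bound) ×0
left-to-right use order: h, q
typing: ill-typed: an argument T2 mismatches the expected T3
ordered: ✗ — fails simple typing
linear: ✗ — a type mismatch blocks all five
affine: ✗ — the type mismatch rejects it
relevant: ✗ — not simply typable
unrestricted: ✗ — fails simple typing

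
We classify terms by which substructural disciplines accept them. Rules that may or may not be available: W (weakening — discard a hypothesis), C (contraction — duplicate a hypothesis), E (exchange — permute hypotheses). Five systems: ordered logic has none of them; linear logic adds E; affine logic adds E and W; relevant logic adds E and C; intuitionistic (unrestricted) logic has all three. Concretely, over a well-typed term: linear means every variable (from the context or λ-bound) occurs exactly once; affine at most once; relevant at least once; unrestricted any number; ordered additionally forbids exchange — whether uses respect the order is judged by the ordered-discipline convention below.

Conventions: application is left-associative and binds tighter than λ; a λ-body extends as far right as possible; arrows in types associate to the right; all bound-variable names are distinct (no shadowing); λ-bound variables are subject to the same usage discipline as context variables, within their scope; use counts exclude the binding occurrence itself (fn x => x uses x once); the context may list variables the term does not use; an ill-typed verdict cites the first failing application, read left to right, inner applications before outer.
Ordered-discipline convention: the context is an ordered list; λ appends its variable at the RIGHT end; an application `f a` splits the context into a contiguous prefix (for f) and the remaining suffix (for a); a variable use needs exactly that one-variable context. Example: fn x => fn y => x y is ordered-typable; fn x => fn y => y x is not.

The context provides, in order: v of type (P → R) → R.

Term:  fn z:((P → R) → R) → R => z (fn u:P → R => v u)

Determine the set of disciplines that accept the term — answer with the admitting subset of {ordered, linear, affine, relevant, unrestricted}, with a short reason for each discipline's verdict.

admitted by: linear, affine, relevant, unrestricted
use counts: v=1; z (λ-bound)=1; u (λ-bound)=1
uses in reading order: z, v, u
typing: the term checks, with type (((P → R) → R) → R) → R
ordered: ✗, no contiguous prefix/suffix split fits z, v, u
linear: ✓, exactly-once usage across v, z, u
affine: ✓, none of v, z, u used more than once
relevant: ✓, v, z, u: all used, weakening unneeded
unrestricted: ✓, well-typed at (((P → R) → R) → R) → R; no restrictions here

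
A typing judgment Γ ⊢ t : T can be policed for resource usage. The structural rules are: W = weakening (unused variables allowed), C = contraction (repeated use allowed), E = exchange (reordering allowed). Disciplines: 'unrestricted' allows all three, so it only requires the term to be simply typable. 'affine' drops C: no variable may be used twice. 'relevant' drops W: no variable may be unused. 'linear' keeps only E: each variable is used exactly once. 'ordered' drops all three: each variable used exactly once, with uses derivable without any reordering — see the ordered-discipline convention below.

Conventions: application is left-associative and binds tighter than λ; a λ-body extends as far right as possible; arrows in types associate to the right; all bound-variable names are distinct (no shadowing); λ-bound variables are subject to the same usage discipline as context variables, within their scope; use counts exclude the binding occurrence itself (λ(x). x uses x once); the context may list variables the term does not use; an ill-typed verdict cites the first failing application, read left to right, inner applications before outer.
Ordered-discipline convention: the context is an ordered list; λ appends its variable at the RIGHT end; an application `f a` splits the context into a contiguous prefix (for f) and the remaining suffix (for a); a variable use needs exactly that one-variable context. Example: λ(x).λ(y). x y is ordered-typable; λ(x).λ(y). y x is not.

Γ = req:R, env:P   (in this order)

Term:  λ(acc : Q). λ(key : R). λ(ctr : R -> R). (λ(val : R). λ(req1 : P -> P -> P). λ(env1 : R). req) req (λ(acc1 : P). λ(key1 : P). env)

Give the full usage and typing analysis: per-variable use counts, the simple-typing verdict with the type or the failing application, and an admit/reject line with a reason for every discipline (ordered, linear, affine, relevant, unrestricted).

counts: req ×2; env ×1; acc (bound) ×0; key (bound) ×0; ctr (bound) ×0; val (bound) ×0; req1 (bound) ×0; env1 (bound) ×0; acc1 (bound) ×0; key1 (bound) ×0
order of uses: req, req, env
typing: the term checks, with type Q -> R -> (R -> R) -> R -> R
ordered ✗ (repeated use of req ×2; acc, key, ctr, val, req1, env1, acc1, key1 left unused)
linear ✗ (repeated use of req ×2; acc, key, ctr, val, req1, env1, acc1, key1 left unused)
affine ✗ (repeated use of req ×2)
relevant ✗ (acc, key, ctr, val, req1, env1, acc1, key1 left unused)
unrestricted ✓ (typability at Q -> R -> (R -> R) -> R -> R is all that's needed)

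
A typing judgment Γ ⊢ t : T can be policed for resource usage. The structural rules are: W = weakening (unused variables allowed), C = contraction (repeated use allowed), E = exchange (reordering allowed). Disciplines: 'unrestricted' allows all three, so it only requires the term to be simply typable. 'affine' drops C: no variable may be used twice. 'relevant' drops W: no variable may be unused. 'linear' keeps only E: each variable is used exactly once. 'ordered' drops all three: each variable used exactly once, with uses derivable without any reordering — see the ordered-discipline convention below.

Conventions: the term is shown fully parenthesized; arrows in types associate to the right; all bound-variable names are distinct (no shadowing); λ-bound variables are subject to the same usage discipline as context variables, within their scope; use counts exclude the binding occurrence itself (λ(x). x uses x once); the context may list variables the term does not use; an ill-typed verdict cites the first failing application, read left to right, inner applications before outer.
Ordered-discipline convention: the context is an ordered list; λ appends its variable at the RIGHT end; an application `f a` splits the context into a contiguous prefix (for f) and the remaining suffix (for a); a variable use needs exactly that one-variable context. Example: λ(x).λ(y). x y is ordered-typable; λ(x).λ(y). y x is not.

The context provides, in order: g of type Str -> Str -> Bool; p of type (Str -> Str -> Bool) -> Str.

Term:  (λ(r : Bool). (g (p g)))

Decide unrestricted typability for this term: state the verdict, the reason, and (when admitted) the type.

yes — typability at Bool -> Str -> Bool is all that's needed; term : Bool -> Str -> Bool
usage: g: 2×; p: 1×; r (bound): 0×
left-to-right use order: g, p, g
typing: ✓ — Bool -> Str -> Bool
summary: ordered ✗, linear ✗, affine ✗, relevant ✗, unrestricted ✓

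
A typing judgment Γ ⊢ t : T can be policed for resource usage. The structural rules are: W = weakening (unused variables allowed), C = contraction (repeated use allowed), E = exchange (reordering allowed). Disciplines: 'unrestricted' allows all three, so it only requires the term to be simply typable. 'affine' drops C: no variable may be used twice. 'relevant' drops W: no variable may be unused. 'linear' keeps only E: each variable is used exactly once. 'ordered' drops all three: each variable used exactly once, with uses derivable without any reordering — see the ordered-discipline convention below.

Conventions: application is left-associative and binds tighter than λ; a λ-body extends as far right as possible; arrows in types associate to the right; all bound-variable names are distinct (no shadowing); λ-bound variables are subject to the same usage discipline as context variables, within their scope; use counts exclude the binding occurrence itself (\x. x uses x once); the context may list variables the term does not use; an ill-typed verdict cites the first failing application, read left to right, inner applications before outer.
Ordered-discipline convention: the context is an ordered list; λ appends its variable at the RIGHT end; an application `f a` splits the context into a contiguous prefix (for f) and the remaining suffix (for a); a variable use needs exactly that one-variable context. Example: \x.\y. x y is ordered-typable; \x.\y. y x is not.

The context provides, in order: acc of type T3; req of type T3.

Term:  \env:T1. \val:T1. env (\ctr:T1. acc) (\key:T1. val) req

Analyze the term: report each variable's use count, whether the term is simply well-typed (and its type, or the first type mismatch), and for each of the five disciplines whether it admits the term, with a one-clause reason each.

counts: acc: 1×, req: 1×, env (bound): 1×, val (bound): 1×, ctr (bound): 0×, key (bound): 0×
uses in reading order: env, acc, val, req
typing: ill-typed: non-function type T1 applied to an argument
ordered ✗ (a type mismatch blocks all five)
linear ✗ (the type mismatch rejects it)
affine ✗ (not simply typable)
relevant ✗ (fails simple typing)
unrestricted ✗ (a type mismatch blocks all five)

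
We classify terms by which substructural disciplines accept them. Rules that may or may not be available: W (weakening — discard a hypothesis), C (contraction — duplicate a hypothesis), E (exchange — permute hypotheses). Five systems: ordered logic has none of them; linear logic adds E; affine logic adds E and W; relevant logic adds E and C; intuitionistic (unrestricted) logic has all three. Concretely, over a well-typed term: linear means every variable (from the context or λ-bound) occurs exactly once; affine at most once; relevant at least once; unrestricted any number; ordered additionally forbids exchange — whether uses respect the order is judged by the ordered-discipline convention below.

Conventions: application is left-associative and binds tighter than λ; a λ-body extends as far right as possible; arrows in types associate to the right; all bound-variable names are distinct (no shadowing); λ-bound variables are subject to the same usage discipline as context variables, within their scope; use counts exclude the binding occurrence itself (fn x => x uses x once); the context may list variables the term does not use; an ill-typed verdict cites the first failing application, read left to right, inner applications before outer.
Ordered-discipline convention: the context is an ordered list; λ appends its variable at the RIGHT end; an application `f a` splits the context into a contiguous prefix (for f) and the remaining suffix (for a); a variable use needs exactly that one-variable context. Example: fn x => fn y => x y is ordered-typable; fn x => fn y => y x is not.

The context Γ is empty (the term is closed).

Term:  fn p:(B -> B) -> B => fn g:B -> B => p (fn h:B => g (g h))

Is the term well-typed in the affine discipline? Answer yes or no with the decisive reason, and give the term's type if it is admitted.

no — needs contraction — g ×2
use counts: p [bound] ×1, g [bound] ×2, h [bound] ×1
left-to-right use order: p, g, g, h
typing: well-typed — term : ((B -> B) -> B) -> (B -> B) -> B
all disciplines: ordered ✗ | linear ✗ | affine ✗ | relevant ✓ | unrestricted ✓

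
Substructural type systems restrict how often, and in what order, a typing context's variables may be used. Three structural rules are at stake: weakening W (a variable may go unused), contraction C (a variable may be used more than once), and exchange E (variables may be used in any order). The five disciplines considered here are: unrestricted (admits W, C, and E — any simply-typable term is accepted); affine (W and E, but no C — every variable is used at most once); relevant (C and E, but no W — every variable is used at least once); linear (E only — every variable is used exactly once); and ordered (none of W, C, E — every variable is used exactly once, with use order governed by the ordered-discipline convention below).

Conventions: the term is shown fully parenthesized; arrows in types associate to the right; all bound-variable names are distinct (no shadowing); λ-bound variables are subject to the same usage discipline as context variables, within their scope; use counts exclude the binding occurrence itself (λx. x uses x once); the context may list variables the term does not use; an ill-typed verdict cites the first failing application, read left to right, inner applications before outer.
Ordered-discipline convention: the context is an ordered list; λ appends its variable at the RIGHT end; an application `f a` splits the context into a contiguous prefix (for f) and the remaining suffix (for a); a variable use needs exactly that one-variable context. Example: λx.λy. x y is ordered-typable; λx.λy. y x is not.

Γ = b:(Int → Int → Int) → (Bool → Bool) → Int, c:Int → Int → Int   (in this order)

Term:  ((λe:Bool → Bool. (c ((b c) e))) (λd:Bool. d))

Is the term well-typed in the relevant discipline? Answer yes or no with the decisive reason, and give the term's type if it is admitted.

yes — none of b, c, e, d goes unused; term : Int → Int
counts: b: 1, c: 2, e [bound]: 1, d [bound]: 1
uses in reading order: c, b, c, e, d
typing: well-typed — term : Int → Int
all disciplines: ordered ✗ · linear ✗ · affine ✗ · relevant ✓ · unrestricted ✓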